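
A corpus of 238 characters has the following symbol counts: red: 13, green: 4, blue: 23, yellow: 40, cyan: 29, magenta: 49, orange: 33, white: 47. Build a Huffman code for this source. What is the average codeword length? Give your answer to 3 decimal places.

2.836 bits/symbol

Probabilities are the counts divided by 238.
Repeatedly combine the two least-probable nodes; the expected code length is the sum of the merged weights.
merge 2/119 + 13/238 → 1/14
merge 1/14 + 23/238 → 20/119
merge 29/238 + 33/238 → 31/119
merge 20/119 + 20/119 → 40/119
merge 47/238 + 7/34 → 48/119
merge 31/119 + 40/119 → 71/119
merge 48/119 + 71/119 → 1
L = 1/14 + 20/119 + 31/119 + 40/119 + 48/119 + 71/119 + 1 = 675/238 ≈ 2.836 bits/symbol.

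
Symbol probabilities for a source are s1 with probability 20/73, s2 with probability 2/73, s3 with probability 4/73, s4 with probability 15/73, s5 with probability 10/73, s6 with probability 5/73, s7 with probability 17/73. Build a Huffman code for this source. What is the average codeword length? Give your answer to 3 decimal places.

Repeatedly combine the two least-probable nodes; the expected code length is the sum of the merged weights.
merge 2/73 + 4/73 → 6/73
merge 5/73 + 6/73 → 11/73
merge 10/73 + 11/73 → 21/73
merge 15/73 + 17/73 → 32/73
merge 20/73 + 21/73 → 41/73
merge 32/73 + 41/73 → 1
L = 6/73 + 11/73 + 21/73 + 32/73 + 41/73 + 1 = 184/73 ≈ 2.521 bits/symbol.

2.521 bits/symbol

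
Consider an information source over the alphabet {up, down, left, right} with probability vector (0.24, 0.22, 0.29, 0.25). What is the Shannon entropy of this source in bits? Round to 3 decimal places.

1.993 bits

H = −Σ pᵢ log₂ pᵢ.
−0.24·log₂(0.24) = 0.4941
−0.22·log₂(0.22) = 0.4806
−0.29·log₂(0.29) = 0.5179
−0.25·log₂(0.25) = 0.5000
Sum ≈ 1.9926 → 1.993 bits.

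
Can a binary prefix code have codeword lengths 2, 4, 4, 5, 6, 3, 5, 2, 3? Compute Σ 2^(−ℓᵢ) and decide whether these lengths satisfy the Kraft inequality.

0.953125; yes

With common denominator 2^6 = 64: Σ 2^(−ℓᵢ) = 16/64 + 4/64 + 4/64 + 2/64 + 1/64 + 8/64 + 2/64 + 16/64 + 8/64 = 61/64 = 0.953125.
Kraft's inequality requires Σ ≤ 1; here Σ = 0.953125 ≤ 1, so such a prefix code exists.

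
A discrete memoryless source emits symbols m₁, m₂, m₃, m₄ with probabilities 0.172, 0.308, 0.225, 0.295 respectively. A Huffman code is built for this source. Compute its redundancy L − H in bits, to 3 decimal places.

Entropy H = −Σ p log₂ p ≈ 1.9638 bits.
Huffman merges: 43/250+9/40→397/1000; 59/200+77/250→603/1000; 397/1000+603/1000→1. L = 2 ≈ 2.0000.
L − H = 2.0000 − 1.9638 = 0.036 bits.

0.036 bits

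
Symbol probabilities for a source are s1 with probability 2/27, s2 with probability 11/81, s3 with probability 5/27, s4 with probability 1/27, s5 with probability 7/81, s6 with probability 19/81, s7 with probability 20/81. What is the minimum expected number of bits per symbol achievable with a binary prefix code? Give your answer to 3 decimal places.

Repeatedly combine the two least-probable nodes; the expected code length is the sum of the merged weights.
merge 1/27 + 2/27 → 1/9
merge 7/81 + 1/9 → 16/81
merge 11/81 + 5/27 → 26/81
merge 16/81 + 19/81 → 35/81
merge 20/81 + 26/81 → 46/81
merge 35/81 + 46/81 → 1
L = 1/9 + 16/81 + 26/81 + 35/81 + 46/81 + 1 = 71/27 ≈ 2.630 bits/symbol.

2.630 bits/symbol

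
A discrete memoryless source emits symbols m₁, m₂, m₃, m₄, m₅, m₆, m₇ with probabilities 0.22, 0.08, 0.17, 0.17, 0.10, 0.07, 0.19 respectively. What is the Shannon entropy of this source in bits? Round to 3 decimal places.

H = −Σ pᵢ log₂ pᵢ.
−0.22·log₂(0.22) = 0.4806
−0.08·log₂(0.08) = 0.2915
−0.17·log₂(0.17) = 0.4346
−0.17·log₂(0.17) = 0.4346
−0.10·log₂(0.10) = 0.3322
−0.07·log₂(0.07) = 0.2686
−0.19·log₂(0.19) = 0.4552
Sum ≈ 2.6972 → 2.697 bits.

2.697 bits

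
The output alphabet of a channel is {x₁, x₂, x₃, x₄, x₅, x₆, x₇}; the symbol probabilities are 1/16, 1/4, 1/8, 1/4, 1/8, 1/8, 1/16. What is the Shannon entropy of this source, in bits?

Each probability is a power of 1/2, so log₂(1/p) is an integer.
H = Σ p·log₂(1/p) = 1/16·4 + 1/4·2 + 1/8·3 + 1/4·2 + 1/8·3 + 1/8·3 + 1/16·4 = 2.625 bits.

2.625 bits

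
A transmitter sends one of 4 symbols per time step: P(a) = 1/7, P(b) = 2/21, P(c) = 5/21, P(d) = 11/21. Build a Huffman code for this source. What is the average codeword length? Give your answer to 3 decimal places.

1.714 bits/symbol

Repeatedly combine the two least-probable nodes; the expected code length is the sum of the merged weights.
merge 2/21 + 1/7 → 5/21
merge 5/21 + 5/21 → 10/21
merge 10/21 + 11/21 → 1
L = 5/21 + 10/21 + 1 = 12/7 ≈ 1.714 bits/symbol.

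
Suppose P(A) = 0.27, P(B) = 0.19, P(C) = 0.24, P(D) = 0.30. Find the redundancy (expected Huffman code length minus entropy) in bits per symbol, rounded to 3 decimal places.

0.020 bits

Entropy H = −Σ p log₂ p ≈ 1.9805 bits.
Huffman merges: 19/100+6/25→43/100; 27/100+3/10→57/100; 43/100+57/100→1. L = 2 ≈ 2.0000.
L − H = 2.0000 − 1.9805 = 0.020 bits.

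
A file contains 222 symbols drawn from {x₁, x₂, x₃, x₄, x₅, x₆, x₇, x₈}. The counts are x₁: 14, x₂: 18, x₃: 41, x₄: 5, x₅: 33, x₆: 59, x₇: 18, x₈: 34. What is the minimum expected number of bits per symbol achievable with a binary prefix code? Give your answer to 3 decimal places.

Probabilities are the counts divided by 222.
Repeatedly combine the two least-probable nodes; the expected code length is the sum of the merged weights.
merge 5/222 + 7/111 → 19/222
merge 3/37 + 3/37 → 6/37
merge 19/222 + 11/74 → 26/111
merge 17/111 + 6/37 → 35/111
merge 41/222 + 26/111 → 31/74
merge 59/222 + 35/111 → 43/74
merge 31/74 + 43/74 → 1
L = 19/222 + 6/37 + 26/111 + 35/111 + 31/74 + 43/74 + 1 = 207/74 ≈ 2.797 bits/symbol.

2.797 bits/symbol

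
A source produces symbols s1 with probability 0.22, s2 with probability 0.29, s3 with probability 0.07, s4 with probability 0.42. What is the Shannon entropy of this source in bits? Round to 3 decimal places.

1.793 bits

H = −Σ pᵢ log₂ pᵢ.
−0.22·log₂(0.22) = 0.4806
−0.29·log₂(0.29) = 0.5179
−0.07·log₂(0.07) = 0.2686
−0.42·log₂(0.42) = 0.5256
Sum ≈ 1.7927 → 1.793 bits.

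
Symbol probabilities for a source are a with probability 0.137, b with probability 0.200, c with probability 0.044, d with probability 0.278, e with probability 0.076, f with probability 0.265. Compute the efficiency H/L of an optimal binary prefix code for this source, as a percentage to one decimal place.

99.3%

Entropy H = −Σ p log₂ p ≈ 2.3592 bits.
Huffman merges: 11/250+19/250→3/25; 3/25+137/1000→257/1000; 1/5+257/1000→457/1000; 53/200+139/500→543/1000; 457/1000+543/1000→1. L = 2377/1000 ≈ 2.3770.
Efficiency = H/L = 2.3592/2.3770 = 99.3%.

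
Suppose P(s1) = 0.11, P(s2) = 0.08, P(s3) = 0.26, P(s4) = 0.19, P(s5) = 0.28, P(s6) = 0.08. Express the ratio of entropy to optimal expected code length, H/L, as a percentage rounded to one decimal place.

Entropy H = −Σ p log₂ p ≈ 2.4080 bits.
Huffman merges: 2/25+2/25→4/25; 11/100+4/25→27/100; 19/100+13/50→9/20; 27/100+7/25→11/20; 9/20+11/20→1. L = 243/100 ≈ 2.4300.
Efficiency = H/L = 2.4080/2.4300 = 99.1%.

99.1%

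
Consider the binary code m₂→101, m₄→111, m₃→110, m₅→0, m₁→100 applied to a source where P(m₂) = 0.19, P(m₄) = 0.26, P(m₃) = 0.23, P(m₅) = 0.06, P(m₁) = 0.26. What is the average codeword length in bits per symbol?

L̄ = Σ pᵢ·ℓᵢ = 0.19·3 + 0.26·3 + 0.23·3 + 0.06·1 + 0.26·3 = 2.88 bits/symbol.

2.88 bits/symbol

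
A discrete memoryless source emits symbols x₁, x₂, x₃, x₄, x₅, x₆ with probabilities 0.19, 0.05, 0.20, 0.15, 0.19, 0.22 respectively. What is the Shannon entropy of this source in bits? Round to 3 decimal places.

H = −Σ pᵢ log₂ pᵢ.
−0.19·log₂(0.19) = 0.4552
−0.05·log₂(0.05) = 0.2161
−0.20·log₂(0.20) = 0.4644
−0.15·log₂(0.15) = 0.4105
−0.19·log₂(0.19) = 0.4552
−0.22·log₂(0.22) = 0.4806
Sum ≈ 2.4821 → 2.482 bits.

2.482 bits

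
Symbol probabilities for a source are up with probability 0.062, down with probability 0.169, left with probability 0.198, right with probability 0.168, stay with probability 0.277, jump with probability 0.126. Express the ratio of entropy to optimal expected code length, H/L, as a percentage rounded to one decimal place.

Entropy H = −Σ p log₂ p ≈ 2.4667 bits.
Huffman merges: 31/500+63/500→47/250; 21/125+169/1000→337/1000; 47/250+99/500→193/500; 277/1000+337/1000→307/500; 193/500+307/500→1. L = 101/40 ≈ 2.5250.
Efficiency = H/L = 2.4667/2.5250 = 97.7%.

97.7%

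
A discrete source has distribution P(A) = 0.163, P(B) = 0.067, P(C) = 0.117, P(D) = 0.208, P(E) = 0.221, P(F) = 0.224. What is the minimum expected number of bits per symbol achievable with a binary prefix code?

Repeatedly combine the two least-probable nodes; the expected code length is the sum of the merged weights.
merge 67/1000 + 117/1000 → 23/125
merge 163/1000 + 23/125 → 347/1000
merge 26/125 + 221/1000 → 429/1000
merge 28/125 + 347/1000 → 571/1000
merge 429/1000 + 571/1000 → 1
L = 23/125 + 347/1000 + 429/1000 + 571/1000 + 1 = 2531/1000 = 2.531 bits/symbol.

2.531 bits/symbol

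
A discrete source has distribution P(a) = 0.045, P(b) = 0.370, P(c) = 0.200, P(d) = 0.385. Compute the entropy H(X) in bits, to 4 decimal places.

H = −Σ pᵢ log₂ pᵢ.
−0.045·log₂(0.045) = 0.2013
−0.370·log₂(0.370) = 0.5307
−0.200·log₂(0.200) = 0.4644
−0.385·log₂(0.385) = 0.5302
Sum ≈ 1.7266 → 1.7266 bits.

1.7266 bits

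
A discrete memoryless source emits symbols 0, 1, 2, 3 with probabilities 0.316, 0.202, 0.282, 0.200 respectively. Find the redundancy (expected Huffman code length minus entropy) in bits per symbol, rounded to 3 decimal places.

0.029 bits

Entropy H = −Σ p log₂ p ≈ 1.9707 bits.
Huffman merges: 1/5+101/500→201/500; 141/500+79/250→299/500; 201/500+299/500→1. L = 2 ≈ 2.0000.
L − H = 2.0000 − 1.9707 = 0.029 bits.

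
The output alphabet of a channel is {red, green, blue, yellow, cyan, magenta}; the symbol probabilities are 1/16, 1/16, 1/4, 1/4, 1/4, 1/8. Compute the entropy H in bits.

2.375 bits

Each probability is a power of 1/2, so log₂(1/p) is an integer.
H = Σ p·log₂(1/p) = 1/16·4 + 1/16·4 + 1/4·2 + 1/4·2 + 1/4·2 + 1/8·3 = 2.375 bits.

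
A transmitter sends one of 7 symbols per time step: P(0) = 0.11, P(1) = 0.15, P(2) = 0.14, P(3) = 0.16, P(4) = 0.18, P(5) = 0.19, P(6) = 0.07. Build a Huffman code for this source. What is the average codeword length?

Repeatedly combine the two least-probable nodes; the expected code length is the sum of the merged weights.
merge 7/100 + 11/100 → 9/50
merge 7/50 + 3/20 → 29/100
merge 4/25 + 9/50 → 17/50
merge 9/50 + 19/100 → 37/100
merge 29/100 + 17/50 → 63/100
merge 37/100 + 63/100 → 1
L = 9/50 + 29/100 + 17/50 + 37/100 + 63/100 + 1 = 281/100 = 2.81 bits/symbol.

2.81 bits/symbol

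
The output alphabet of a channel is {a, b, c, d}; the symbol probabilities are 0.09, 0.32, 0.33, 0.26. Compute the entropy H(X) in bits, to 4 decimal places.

1.8718 bits

H = −Σ pᵢ log₂ pᵢ.
−0.09·log₂(0.09) = 0.3127
−0.32·log₂(0.32) = 0.5260
−0.33·log₂(0.33) = 0.5278
−0.26·log₂(0.26) = 0.5053
Sum ≈ 1.8718 → 1.8718 bits.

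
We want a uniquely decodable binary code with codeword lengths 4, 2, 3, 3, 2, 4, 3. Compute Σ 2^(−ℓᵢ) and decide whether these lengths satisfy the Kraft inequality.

With common denominator 2^4 = 16: Σ 2^(−ℓᵢ) = 1/16 + 4/16 + 2/16 + 2/16 + 4/16 + 1/16 + 2/16 = 16/16 = 1.
Kraft's inequality requires Σ ≤ 1; here Σ = 1 ≤ 1, so such a prefix code exists.

1; yes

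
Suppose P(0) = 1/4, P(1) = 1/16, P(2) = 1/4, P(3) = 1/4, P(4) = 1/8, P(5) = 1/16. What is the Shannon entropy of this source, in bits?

2.375 bits

Each probability is a power of 1/2, so log₂(1/p) is an integer.
H = Σ p·log₂(1/p) = 1/4·2 + 1/16·4 + 1/4·2 + 1/4·2 + 1/8·3 + 1/16·4 = 2.375 bits.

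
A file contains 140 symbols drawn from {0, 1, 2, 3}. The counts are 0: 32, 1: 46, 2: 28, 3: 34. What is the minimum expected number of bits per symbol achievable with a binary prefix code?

Probabilities are the counts divided by 140.
Repeatedly combine the two least-probable nodes; the expected code length is the sum of the merged weights.
merge 1/5 + 8/35 → 3/7
merge 17/70 + 23/70 → 4/7
merge 3/7 + 4/7 → 1
L = 3/7 + 4/7 + 1 = 2 bits/symbol.

2 bits/symbol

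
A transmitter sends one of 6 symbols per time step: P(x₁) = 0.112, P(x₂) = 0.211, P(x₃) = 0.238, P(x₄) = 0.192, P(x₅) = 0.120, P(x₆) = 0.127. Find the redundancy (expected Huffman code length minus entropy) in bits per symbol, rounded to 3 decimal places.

Entropy H = −Σ p log₂ p ≈ 2.5225 bits.
Huffman merges: 14/125+3/25→29/125; 127/1000+24/125→319/1000; 211/1000+29/125→443/1000; 119/500+319/1000→557/1000; 443/1000+557/1000→1. L = 2551/1000 ≈ 2.5510.
L − H = 2.5510 − 2.5225 = 0.028 bits.

0.028 bits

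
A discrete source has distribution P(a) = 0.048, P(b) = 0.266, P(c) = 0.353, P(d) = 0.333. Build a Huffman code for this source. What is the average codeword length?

1.961 bits/symbol

Repeatedly combine the two least-probable nodes; the expected code length is the sum of the merged weights.
merge 6/125 + 133/500 → 157/500
merge 157/500 + 333/1000 → 647/1000
merge 353/1000 + 647/1000 → 1
L = 157/500 + 647/1000 + 1 = 1961/1000 = 1.961 bits/symbol.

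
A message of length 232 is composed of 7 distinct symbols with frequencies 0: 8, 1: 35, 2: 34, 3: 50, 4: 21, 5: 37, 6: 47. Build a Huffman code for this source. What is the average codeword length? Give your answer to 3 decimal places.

2.707 bits/symbol

Probabilities are the counts divided by 232.
Repeatedly combine the two least-probable nodes; the expected code length is the sum of the merged weights.
merge 1/29 + 21/232 → 1/8
merge 1/8 + 17/116 → 63/232
merge 35/232 + 37/232 → 9/29
merge 47/232 + 25/116 → 97/232
merge 63/232 + 9/29 → 135/232
merge 97/232 + 135/232 → 1
L = 1/8 + 63/232 + 9/29 + 97/232 + 135/232 + 1 = 157/58 ≈ 2.707 bits/symbol.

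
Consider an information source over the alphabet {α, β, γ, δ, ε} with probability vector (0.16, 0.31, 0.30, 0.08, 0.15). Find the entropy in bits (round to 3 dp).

2.170 bits

H = −Σ pᵢ log₂ pᵢ.
−0.16·log₂(0.16) = 0.4230
−0.31·log₂(0.31) = 0.5238
−0.30·log₂(0.30) = 0.5211
−0.08·log₂(0.08) = 0.2915
−0.15·log₂(0.15) = 0.4105
Sum ≈ 2.1700 → 2.170 bits.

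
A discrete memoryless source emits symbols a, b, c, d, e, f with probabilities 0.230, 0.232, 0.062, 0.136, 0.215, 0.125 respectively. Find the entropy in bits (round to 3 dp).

H = −Σ pᵢ log₂ pᵢ.
−0.230·log₂(0.230) = 0.4877
−0.232·log₂(0.232) = 0.4890
−0.062·log₂(0.062) = 0.2487
−0.136·log₂(0.136) = 0.3915
−0.215·log₂(0.215) = 0.4768
−0.125·log₂(0.125) = 0.3750
Sum ≈ 2.4686 → 2.469 bits.

2.469 bits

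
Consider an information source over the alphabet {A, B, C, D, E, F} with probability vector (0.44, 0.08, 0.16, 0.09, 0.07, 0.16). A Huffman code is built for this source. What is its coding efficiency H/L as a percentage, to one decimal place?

98.7%

Entropy H = −Σ p log₂ p ≈ 2.2399 bits.
Huffman merges: 7/100+2/25→3/20; 9/100+3/20→6/25; 4/25+4/25→8/25; 6/25+8/25→14/25; 11/25+14/25→1. L = 227/100 ≈ 2.2700.
Efficiency = H/L = 2.2399/2.2700 = 98.7%.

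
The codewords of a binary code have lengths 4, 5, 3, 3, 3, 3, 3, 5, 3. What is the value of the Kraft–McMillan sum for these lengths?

With common denominator 2^5 = 32: Σ 2^(−ℓᵢ) = 2/32 + 1/32 + 4/32 + 4/32 + 4/32 + 4/32 + 4/32 + 1/32 + 4/32 = 28/32 = 0.875.

0.875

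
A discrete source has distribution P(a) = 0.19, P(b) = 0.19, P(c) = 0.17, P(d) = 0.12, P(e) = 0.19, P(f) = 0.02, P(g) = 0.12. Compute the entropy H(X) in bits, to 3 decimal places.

2.647 bits

H = −Σ pᵢ log₂ pᵢ.
−0.19·log₂(0.19) = 0.4552
−0.19·log₂(0.19) = 0.4552
−0.17·log₂(0.17) = 0.4346
−0.12·log₂(0.12) = 0.3671
−0.19·log₂(0.19) = 0.4552
−0.02·log₂(0.02) = 0.1129
−0.12·log₂(0.12) = 0.3671
Sum ≈ 2.6473 → 2.647 bits.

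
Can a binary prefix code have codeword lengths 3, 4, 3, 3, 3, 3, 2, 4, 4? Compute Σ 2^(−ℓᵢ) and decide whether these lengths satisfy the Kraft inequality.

With common denominator 2^4 = 16: Σ 2^(−ℓᵢ) = 2/16 + 1/16 + 2/16 + 2/16 + 2/16 + 2/16 + 4/16 + 1/16 + 1/16 = 17/16 = 1.0625.
Kraft's inequality requires Σ ≤ 1; here Σ = 1.0625 > 1, so no such prefix code exists.

1.0625; no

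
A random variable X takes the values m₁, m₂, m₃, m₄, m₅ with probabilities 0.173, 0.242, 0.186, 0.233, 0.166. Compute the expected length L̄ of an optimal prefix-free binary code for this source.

2.339 bits/symbol

Repeatedly combine the two least-probable nodes; the expected code length is the sum of the merged weights.
merge 83/500 + 173/1000 → 339/1000
merge 93/500 + 233/1000 → 419/1000
merge 121/500 + 339/1000 → 581/1000
merge 419/1000 + 581/1000 → 1
L = 339/1000 + 419/1000 + 581/1000 + 1 = 2339/1000 = 2.339 bits/symbol.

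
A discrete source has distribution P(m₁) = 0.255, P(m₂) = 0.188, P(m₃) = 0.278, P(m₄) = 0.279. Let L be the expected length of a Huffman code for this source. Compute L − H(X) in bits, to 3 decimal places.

Entropy H = −Σ p log₂ p ≈ 1.9833 bits.
Huffman merges: 47/250+51/200→443/1000; 139/500+279/1000→557/1000; 443/1000+557/1000→1. L = 2 ≈ 2.0000.
L − H = 2.0000 − 1.9833 = 0.017 bits.

0.017 bits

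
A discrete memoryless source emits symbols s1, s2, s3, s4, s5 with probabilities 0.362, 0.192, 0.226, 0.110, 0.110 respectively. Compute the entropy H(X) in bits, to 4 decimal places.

H = −Σ pᵢ log₂ pᵢ.
−0.362·log₂(0.362) = 0.5307
−0.192·log₂(0.192) = 0.4571
−0.226·log₂(0.226) = 0.4849
−0.110·log₂(0.110) = 0.3503
−0.110·log₂(0.110) = 0.3503
Sum ≈ 2.1733 → 2.1733 bits.

2.1733 bits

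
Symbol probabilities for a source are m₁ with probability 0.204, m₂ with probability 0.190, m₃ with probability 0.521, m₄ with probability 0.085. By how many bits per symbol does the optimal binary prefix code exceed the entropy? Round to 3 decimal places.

Entropy H = −Σ p log₂ p ≈ 1.7154 bits.
Huffman merges: 17/200+19/100→11/40; 51/250+11/40→479/1000; 479/1000+521/1000→1. L = 877/500 ≈ 1.7540.
L − H = 1.7540 − 1.7154 = 0.039 bits.

0.039 bits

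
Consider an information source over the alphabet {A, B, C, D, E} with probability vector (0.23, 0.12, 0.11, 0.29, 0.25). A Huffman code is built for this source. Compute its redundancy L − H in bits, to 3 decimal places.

Entropy H = −Σ p log₂ p ≈ 2.2229 bits.
Huffman merges: 11/100+3/25→23/100; 23/100+23/100→23/50; 1/4+29/100→27/50; 23/50+27/50→1. L = 223/100 ≈ 2.2300.
L − H = 2.2300 − 2.2229 = 0.007 bits.

0.007 bits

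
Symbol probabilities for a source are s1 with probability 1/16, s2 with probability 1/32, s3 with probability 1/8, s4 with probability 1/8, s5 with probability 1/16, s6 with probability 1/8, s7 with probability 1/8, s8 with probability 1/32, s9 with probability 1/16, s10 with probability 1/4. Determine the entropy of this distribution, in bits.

Each probability is a power of 1/2, so log₂(1/p) is an integer.
H = Σ p·log₂(1/p) = 1/16·4 + 1/32·5 + 1/8·3 + 1/8·3 + 1/16·4 + 1/8·3 + 1/8·3 + 1/32·5 + 1/16·4 + 1/4·2 = 3.0625 bits.

3.0625 bits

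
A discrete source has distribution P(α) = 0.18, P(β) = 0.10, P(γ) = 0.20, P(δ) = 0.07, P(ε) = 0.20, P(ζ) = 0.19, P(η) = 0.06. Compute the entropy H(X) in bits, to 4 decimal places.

2.6736 bits

H = −Σ pᵢ log₂ pᵢ.
−0.18·log₂(0.18) = 0.4453
−0.10·log₂(0.10) = 0.3322
−0.20·log₂(0.20) = 0.4644
−0.07·log₂(0.07) = 0.2686
−0.20·log₂(0.20) = 0.4644
−0.19·log₂(0.19) = 0.4552
−0.06·log₂(0.06) = 0.2435
Sum ≈ 2.6736 → 2.6736 bits.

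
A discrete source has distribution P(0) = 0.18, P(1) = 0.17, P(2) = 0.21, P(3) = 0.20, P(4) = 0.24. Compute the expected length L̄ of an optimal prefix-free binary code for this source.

Repeatedly combine the two least-probable nodes; the expected code length is the sum of the merged weights.
merge 17/100 + 9/50 → 7/20
merge 1/5 + 21/100 → 41/100
merge 6/25 + 7/20 → 59/100
merge 41/100 + 59/100 → 1
L = 7/20 + 41/100 + 59/100 + 1 = 47/20 = 2.35 bits/symbol.

2.35 bits/symbol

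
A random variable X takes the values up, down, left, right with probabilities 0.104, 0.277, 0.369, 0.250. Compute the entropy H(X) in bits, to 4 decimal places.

H = −Σ pᵢ log₂ pᵢ.
−0.104·log₂(0.104) = 0.3396
−0.277·log₂(0.277) = 0.5130
−0.369·log₂(0.369) = 0.5307
−0.250·log₂(0.250) = 0.5000
Sum ≈ 1.8833 → 1.8833 bits.

1.8833 bits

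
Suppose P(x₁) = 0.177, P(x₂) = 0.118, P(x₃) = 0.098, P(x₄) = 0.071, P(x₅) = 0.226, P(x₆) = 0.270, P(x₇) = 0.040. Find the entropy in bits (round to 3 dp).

H = −Σ pᵢ log₂ pᵢ.
−0.177·log₂(0.177) = 0.4422
−0.118·log₂(0.118) = 0.3638
−0.098·log₂(0.098) = 0.3284
−0.071·log₂(0.071) = 0.2709
−0.226·log₂(0.226) = 0.4849
−0.270·log₂(0.270) = 0.5100
−0.040·log₂(0.040) = 0.1858
Sum ≈ 2.5860 → 2.586 bits.

2.586 bits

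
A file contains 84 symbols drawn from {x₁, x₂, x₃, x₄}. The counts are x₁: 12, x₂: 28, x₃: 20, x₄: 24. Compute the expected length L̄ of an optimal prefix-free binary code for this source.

2 bits/symbol

Probabilities are the counts divided by 84.
Repeatedly combine the two least-probable nodes; the expected code length is the sum of the merged weights.
merge 1/7 + 5/21 → 8/21
merge 2/7 + 1/3 → 13/21
merge 8/21 + 13/21 → 1
L = 8/21 + 13/21 + 1 = 2 bits/symbol.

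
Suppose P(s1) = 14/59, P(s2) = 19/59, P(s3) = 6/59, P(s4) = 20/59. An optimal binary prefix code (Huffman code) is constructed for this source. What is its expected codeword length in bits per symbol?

2 bits/symbol

Repeatedly combine the two least-probable nodes; the expected code length is the sum of the merged weights.
merge 6/59 + 14/59 → 20/59
merge 19/59 + 20/59 → 39/59
merge 20/59 + 39/59 → 1
L = 20/59 + 39/59 + 1 = 2 bits/symbol.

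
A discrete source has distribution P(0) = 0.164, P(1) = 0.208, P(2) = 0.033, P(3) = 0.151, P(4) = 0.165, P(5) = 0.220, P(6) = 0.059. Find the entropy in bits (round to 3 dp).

H = −Σ pᵢ log₂ pᵢ.
−0.164·log₂(0.164) = 0.4278
−0.208·log₂(0.208) = 0.4712
−0.033·log₂(0.033) = 0.1624
−0.151·log₂(0.151) = 0.4118
−0.165·log₂(0.165) = 0.4289
−0.220·log₂(0.220) = 0.4806
−0.059·log₂(0.059) = 0.2409
Sum ≈ 2.6236 → 2.624 bits.

2.624 bits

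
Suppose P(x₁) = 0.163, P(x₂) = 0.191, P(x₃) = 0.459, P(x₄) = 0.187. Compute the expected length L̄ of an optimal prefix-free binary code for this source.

1.891 bits/symbol

Repeatedly combine the two least-probable nodes; the expected code length is the sum of the merged weights.
merge 163/1000 + 187/1000 → 7/20
merge 191/1000 + 7/20 → 541/1000
merge 459/1000 + 541/1000 → 1
L = 7/20 + 541/1000 + 1 = 1891/1000 = 1.891 bits/symbol.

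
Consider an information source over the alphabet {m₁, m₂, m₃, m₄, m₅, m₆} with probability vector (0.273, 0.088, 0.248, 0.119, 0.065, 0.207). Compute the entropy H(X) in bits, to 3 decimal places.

2.411 bits

H = −Σ pᵢ log₂ pᵢ.
−0.273·log₂(0.273) = 0.5113
−0.088·log₂(0.088) = 0.3086
−0.248·log₂(0.248) = 0.4989
−0.119·log₂(0.119) = 0.3654
−0.065·log₂(0.065) = 0.2563
−0.207·log₂(0.207) = 0.4704
Sum ≈ 2.4109 → 2.411 bits.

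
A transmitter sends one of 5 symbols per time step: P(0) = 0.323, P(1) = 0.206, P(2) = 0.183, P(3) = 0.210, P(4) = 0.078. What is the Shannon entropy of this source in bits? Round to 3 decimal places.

2.204 bits

H = −Σ pᵢ log₂ pᵢ.
−0.323·log₂(0.323) = 0.5266
−0.206·log₂(0.206) = 0.4695
−0.183·log₂(0.183) = 0.4484
−0.210·log₂(0.210) = 0.4728
−0.078·log₂(0.078) = 0.2871
Sum ≈ 2.2044 → 2.204 bits.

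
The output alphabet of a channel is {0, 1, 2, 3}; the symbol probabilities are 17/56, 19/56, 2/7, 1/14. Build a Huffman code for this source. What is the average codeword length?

Repeatedly combine the two least-probable nodes; the expected code length is the sum of the merged weights.
merge 1/14 + 2/7 → 5/14
merge 17/56 + 19/56 → 9/14
merge 5/14 + 9/14 → 1
L = 5/14 + 9/14 + 1 = 2 bits/symbol.

2 bits/symbol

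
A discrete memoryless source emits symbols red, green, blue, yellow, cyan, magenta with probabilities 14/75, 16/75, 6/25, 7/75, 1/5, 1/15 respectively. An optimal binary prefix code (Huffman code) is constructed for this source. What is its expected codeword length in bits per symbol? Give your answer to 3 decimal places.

Repeatedly combine the two least-probable nodes; the expected code length is the sum of the merged weights.
merge 1/15 + 7/75 → 4/25
merge 4/25 + 14/75 → 26/75
merge 1/5 + 16/75 → 31/75
merge 6/25 + 26/75 → 44/75
merge 31/75 + 44/75 → 1
L = 4/25 + 26/75 + 31/75 + 44/75 + 1 = 188/75 ≈ 2.507 bits/symbol.

2.507 bits/symbol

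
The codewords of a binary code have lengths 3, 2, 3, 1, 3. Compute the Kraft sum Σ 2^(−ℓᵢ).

With common denominator 2^3 = 8: Σ 2^(−ℓᵢ) = 1/8 + 2/8 + 1/8 + 4/8 + 1/8 = 9/8 = 1.125.

1.125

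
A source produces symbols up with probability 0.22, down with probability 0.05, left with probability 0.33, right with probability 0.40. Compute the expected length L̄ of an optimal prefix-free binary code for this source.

Repeatedly combine the two least-probable nodes; the expected code length is the sum of the merged weights.
merge 1/20 + 11/50 → 27/100
merge 27/100 + 33/100 → 3/5
merge 2/5 + 3/5 → 1
L = 27/100 + 3/5 + 1 = 187/100 = 1.87 bits/symbol.

1.87 bits/symbol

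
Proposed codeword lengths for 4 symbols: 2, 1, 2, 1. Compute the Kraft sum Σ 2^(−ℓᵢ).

With common denominator 2^2 = 4: Σ 2^(−ℓᵢ) = 1/4 + 2/4 + 1/4 + 2/4 = 6/4 = 1.5.

1.5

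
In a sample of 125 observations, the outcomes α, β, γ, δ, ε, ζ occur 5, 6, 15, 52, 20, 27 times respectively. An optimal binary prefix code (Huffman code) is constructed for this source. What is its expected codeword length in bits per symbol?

2.248 bits/symbol

Probabilities are the counts divided by 125.
Repeatedly combine the two least-probable nodes; the expected code length is the sum of the merged weights.
merge 1/25 + 6/125 → 11/125
merge 11/125 + 3/25 → 26/125
merge 4/25 + 26/125 → 46/125
merge 27/125 + 46/125 → 73/125
merge 52/125 + 73/125 → 1
L = 11/125 + 26/125 + 46/125 + 73/125 + 1 = 281/125 = 2.248 bits/symbol.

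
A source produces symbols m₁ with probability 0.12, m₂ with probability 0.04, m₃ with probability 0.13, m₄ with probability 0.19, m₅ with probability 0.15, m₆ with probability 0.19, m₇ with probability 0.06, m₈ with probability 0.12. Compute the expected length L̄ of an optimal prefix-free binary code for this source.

Repeatedly combine the two least-probable nodes; the expected code length is the sum of the merged weights.
merge 1/25 + 3/50 → 1/10
merge 1/10 + 3/25 → 11/50
merge 3/25 + 13/100 → 1/4
merge 3/20 + 19/100 → 17/50
merge 19/100 + 11/50 → 41/100
merge 1/4 + 17/50 → 59/100
merge 41/100 + 59/100 → 1
L = 1/10 + 11/50 + 1/4 + 17/50 + 41/100 + 59/100 + 1 = 291/100 = 2.91 bits/symbol.

2.91 bits/symbol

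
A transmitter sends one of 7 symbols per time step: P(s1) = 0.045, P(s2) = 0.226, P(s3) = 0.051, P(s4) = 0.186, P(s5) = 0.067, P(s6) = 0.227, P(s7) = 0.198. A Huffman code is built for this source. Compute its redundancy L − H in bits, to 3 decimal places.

Entropy H = −Σ p log₂ p ≈ 2.5660 bits.
Huffman merges: 9/200+51/1000→12/125; 67/1000+12/125→163/1000; 163/1000+93/500→349/1000; 99/500+113/500→53/125; 227/1000+349/1000→72/125; 53/125+72/125→1. L = 326/125 ≈ 2.6080.
L − H = 2.6080 − 2.5660 = 0.042 bits.

0.042 bits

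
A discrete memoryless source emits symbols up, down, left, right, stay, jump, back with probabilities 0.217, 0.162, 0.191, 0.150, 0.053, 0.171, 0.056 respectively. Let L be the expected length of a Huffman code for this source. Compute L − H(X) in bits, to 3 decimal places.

0.037 bits

Entropy H = −Σ p log₂ p ≈ 2.6636 bits.
Huffman merges: 53/1000+7/125→109/1000; 109/1000+3/20→259/1000; 81/500+171/1000→333/1000; 191/1000+217/1000→51/125; 259/1000+333/1000→74/125; 51/125+74/125→1. L = 2701/1000 ≈ 2.7010.
L − H = 2.7010 − 2.6636 = 0.037 bits.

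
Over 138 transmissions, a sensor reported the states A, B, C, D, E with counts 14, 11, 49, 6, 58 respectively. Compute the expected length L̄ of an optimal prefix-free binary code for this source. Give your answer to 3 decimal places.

Probabilities are the counts divided by 138.
Repeatedly combine the two least-probable nodes; the expected code length is the sum of the merged weights.
merge 1/23 + 11/138 → 17/138
merge 7/69 + 17/138 → 31/138
merge 31/138 + 49/138 → 40/69
merge 29/69 + 40/69 → 1
L = 17/138 + 31/138 + 40/69 + 1 = 133/69 ≈ 1.928 bits/symbol.

1.928 bits/symbol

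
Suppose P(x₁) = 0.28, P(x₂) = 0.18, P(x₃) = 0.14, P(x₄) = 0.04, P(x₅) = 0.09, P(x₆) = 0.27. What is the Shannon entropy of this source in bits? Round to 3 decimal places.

2.365 bits

H = −Σ pᵢ log₂ pᵢ.
−0.28·log₂(0.28) = 0.5142
−0.18·log₂(0.18) = 0.4453
−0.14·log₂(0.14) = 0.3971
−0.04·log₂(0.04) = 0.1858
−0.09·log₂(0.09) = 0.3127
−0.27·log₂(0.27) = 0.5100
Sum ≈ 2.3651 → 2.365 bits.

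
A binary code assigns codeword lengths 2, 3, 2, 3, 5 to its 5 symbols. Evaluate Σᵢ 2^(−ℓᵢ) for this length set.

With common denominator 2^5 = 32: Σ 2^(−ℓᵢ) = 8/32 + 4/32 + 8/32 + 4/32 + 1/32 = 25/32 = 0.78125.

0.78125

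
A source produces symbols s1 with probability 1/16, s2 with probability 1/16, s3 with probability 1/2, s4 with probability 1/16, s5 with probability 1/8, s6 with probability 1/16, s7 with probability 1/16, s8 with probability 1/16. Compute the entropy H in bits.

Each probability is a power of 1/2, so log₂(1/p) is an integer.
H = Σ p·log₂(1/p) = 1/16·4 + 1/16·4 + 1/2·1 + 1/16·4 + 1/8·3 + 1/16·4 + 1/16·4 + 1/16·4 = 2.375 bits.

2.375 bits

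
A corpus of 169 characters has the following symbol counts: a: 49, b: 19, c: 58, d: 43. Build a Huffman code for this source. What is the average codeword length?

2 bits/symbol

Probabilities are the counts divided by 169.
Repeatedly combine the two least-probable nodes; the expected code length is the sum of the merged weights.
merge 19/169 + 43/169 → 62/169
merge 49/169 + 58/169 → 107/169
merge 62/169 + 107/169 → 1
L = 62/169 + 107/169 + 1 = 2 bits/symbol.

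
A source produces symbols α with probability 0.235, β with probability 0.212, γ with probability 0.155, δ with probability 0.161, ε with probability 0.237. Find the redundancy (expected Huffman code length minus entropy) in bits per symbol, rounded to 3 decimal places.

Entropy H = −Σ p log₂ p ≈ 2.2988 bits.
Huffman merges: 31/200+161/1000→79/250; 53/250+47/200→447/1000; 237/1000+79/250→553/1000; 447/1000+553/1000→1. L = 579/250 ≈ 2.3160.
L − H = 2.3160 − 2.2988 = 0.017 bits.

0.017 bits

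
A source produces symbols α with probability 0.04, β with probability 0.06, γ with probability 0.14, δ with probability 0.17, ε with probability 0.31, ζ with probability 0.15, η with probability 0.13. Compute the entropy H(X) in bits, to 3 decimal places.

H = −Σ pᵢ log₂ pᵢ.
−0.04·log₂(0.04) = 0.1858
−0.06·log₂(0.06) = 0.2435
−0.14·log₂(0.14) = 0.3971
−0.17·log₂(0.17) = 0.4346
−0.31·log₂(0.31) = 0.5238
−0.15·log₂(0.15) = 0.4105
−0.13·log₂(0.13) = 0.3826
Sum ≈ 2.5780 → 2.578 bits.

2.578 bits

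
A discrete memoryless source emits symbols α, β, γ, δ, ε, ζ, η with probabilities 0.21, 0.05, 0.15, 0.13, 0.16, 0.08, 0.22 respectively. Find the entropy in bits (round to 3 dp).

H = −Σ pᵢ log₂ pᵢ.
−0.21·log₂(0.21) = 0.4728
−0.05·log₂(0.05) = 0.2161
−0.15·log₂(0.15) = 0.4105
−0.13·log₂(0.13) = 0.3826
−0.16·log₂(0.16) = 0.4230
−0.08·log₂(0.08) = 0.2915
−0.22·log₂(0.22) = 0.4806
Sum ≈ 2.6772 → 2.677 bits.

2.677 bits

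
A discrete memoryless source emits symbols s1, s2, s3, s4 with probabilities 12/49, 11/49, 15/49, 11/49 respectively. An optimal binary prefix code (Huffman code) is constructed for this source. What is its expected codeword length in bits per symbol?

Repeatedly combine the two least-probable nodes; the expected code length is the sum of the merged weights.
merge 11/49 + 11/49 → 22/49
merge 12/49 + 15/49 → 27/49
merge 22/49 + 27/49 → 1
L = 22/49 + 27/49 + 1 = 2 bits/symbol.

2 bits/symbol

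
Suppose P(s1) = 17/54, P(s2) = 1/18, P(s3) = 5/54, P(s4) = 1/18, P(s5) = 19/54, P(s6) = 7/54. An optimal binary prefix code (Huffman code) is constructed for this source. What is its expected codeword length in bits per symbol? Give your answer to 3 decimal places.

Repeatedly combine the two least-probable nodes; the expected code length is the sum of the merged weights.
merge 1/18 + 1/18 → 1/9
merge 5/54 + 1/9 → 11/54
merge 7/54 + 11/54 → 1/3
merge 17/54 + 1/3 → 35/54
merge 19/54 + 35/54 → 1
L = 1/9 + 11/54 + 1/3 + 35/54 + 1 = 62/27 ≈ 2.296 bits/symbol.

2.296 bits/symbol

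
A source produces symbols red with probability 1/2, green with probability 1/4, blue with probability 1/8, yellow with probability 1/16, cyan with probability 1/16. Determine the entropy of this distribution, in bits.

Each probability is a power of 1/2, so log₂(1/p) is an integer.
H = Σ p·log₂(1/p) = 1/2·1 + 1/4·2 + 1/8·3 + 1/16·4 + 1/16·4 = 1.875 bits.

1.875 bits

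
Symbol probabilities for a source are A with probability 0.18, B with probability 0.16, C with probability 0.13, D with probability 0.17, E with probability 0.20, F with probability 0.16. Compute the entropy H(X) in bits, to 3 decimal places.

H = −Σ pᵢ log₂ pᵢ.
−0.18·log₂(0.18) = 0.4453
−0.16·log₂(0.16) = 0.4230
−0.13·log₂(0.13) = 0.3826
−0.17·log₂(0.17) = 0.4346
−0.20·log₂(0.20) = 0.4644
−0.16·log₂(0.16) = 0.4230
Sum ≈ 2.5730 → 2.573 bits.

2.573 bits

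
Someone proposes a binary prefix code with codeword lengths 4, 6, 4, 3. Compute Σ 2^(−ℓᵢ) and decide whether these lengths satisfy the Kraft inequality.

With common denominator 2^6 = 64: Σ 2^(−ℓᵢ) = 4/64 + 1/64 + 4/64 + 8/64 = 17/64 = 0.265625.
Kraft's inequality requires Σ ≤ 1; here Σ = 0.265625 ≤ 1, so such a prefix code exists.

0.265625; yes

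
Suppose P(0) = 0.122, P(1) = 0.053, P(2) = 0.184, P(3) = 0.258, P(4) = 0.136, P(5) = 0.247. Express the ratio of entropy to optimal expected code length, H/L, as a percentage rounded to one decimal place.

98.1%

Entropy H = −Σ p log₂ p ≈ 2.4383 bits.
Huffman merges: 53/1000+61/500→7/40; 17/125+7/40→311/1000; 23/125+247/1000→431/1000; 129/500+311/1000→569/1000; 431/1000+569/1000→1. L = 1243/500 ≈ 2.4860.
Efficiency = H/L = 2.4383/2.4860 = 98.1%.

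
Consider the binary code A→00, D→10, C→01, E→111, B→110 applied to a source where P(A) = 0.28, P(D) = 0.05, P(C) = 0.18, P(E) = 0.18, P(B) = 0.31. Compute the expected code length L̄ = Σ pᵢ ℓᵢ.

L̄ = Σ pᵢ·ℓᵢ = 0.28·2 + 0.05·2 + 0.18·2 + 0.18·3 + 0.31·3 = 2.49 bits/symbol.

2.49 bits/symbol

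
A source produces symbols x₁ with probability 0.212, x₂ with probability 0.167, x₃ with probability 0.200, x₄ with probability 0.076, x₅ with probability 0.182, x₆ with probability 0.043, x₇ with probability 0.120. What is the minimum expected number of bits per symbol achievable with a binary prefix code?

2.707 bits/symbol

Repeatedly combine the two least-probable nodes; the expected code length is the sum of the merged weights.
merge 43/1000 + 19/250 → 119/1000
merge 119/1000 + 3/25 → 239/1000
merge 167/1000 + 91/500 → 349/1000
merge 1/5 + 53/250 → 103/250
merge 239/1000 + 349/1000 → 147/250
merge 103/250 + 147/250 → 1
L = 119/1000 + 239/1000 + 349/1000 + 103/250 + 147/250 + 1 = 2707/1000 = 2.707 bits/symbol.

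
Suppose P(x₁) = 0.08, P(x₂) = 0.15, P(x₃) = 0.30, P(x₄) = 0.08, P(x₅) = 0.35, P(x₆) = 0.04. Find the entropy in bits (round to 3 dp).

2.231 bits

H = −Σ pᵢ log₂ pᵢ.
−0.08·log₂(0.08) = 0.2915
−0.15·log₂(0.15) = 0.4105
−0.30·log₂(0.30) = 0.5211
−0.08·log₂(0.08) = 0.2915
−0.35·log₂(0.35) = 0.5301
−0.04·log₂(0.04) = 0.1858
Sum ≈ 2.2305 → 2.231 bits.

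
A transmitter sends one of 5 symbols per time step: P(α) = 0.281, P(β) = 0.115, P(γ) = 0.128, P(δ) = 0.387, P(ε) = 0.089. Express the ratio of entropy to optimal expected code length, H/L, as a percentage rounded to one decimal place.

Entropy H = −Σ p log₂ p ≈ 2.0937 bits.
Huffman merges: 89/1000+23/200→51/250; 16/125+51/250→83/250; 281/1000+83/250→613/1000; 387/1000+613/1000→1. L = 2149/1000 ≈ 2.1490.
Efficiency = H/L = 2.0937/2.1490 = 97.4%.

97.4%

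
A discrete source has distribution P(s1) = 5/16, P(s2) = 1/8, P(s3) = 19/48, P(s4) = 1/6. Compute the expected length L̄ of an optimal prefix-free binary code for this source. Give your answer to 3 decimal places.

1.896 bits/symbol

Repeatedly combine the two least-probable nodes; the expected code length is the sum of the merged weights.
merge 1/8 + 1/6 → 7/24
merge 7/24 + 5/16 → 29/48
merge 19/48 + 29/48 → 1
L = 7/24 + 29/48 + 1 = 91/48 ≈ 1.896 bits/symbol.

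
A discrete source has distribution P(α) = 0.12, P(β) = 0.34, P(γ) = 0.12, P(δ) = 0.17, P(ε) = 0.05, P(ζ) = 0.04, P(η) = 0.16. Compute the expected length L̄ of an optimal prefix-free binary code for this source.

Repeatedly combine the two least-probable nodes; the expected code length is the sum of the merged weights.
merge 1/25 + 1/20 → 9/100
merge 9/100 + 3/25 → 21/100
merge 3/25 + 4/25 → 7/25
merge 17/100 + 21/100 → 19/50
merge 7/25 + 17/50 → 31/50
merge 19/50 + 31/50 → 1
L = 9/100 + 21/100 + 7/25 + 19/50 + 31/50 + 1 = 129/50 = 2.58 bits/symbol.

2.58 bits/symbol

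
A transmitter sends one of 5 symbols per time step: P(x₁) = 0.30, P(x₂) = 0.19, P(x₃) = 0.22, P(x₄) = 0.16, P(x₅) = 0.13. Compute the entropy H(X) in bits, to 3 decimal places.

2.263 bits

H = −Σ pᵢ log₂ pᵢ.
−0.30·log₂(0.30) = 0.5211
−0.19·log₂(0.19) = 0.4552
−0.22·log₂(0.22) = 0.4806
−0.16·log₂(0.16) = 0.4230
−0.13·log₂(0.13) = 0.3826
Sum ≈ 2.2626 → 2.263 bits.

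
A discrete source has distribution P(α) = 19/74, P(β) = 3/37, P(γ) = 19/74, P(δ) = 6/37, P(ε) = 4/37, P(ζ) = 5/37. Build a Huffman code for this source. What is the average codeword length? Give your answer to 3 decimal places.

2.486 bits/symbol

Repeatedly combine the two least-probable nodes; the expected code length is the sum of the merged weights.
merge 3/37 + 4/37 → 7/37
merge 5/37 + 6/37 → 11/37
merge 7/37 + 19/74 → 33/74
merge 19/74 + 11/37 → 41/74
merge 33/74 + 41/74 → 1
L = 7/37 + 11/37 + 33/74 + 41/74 + 1 = 92/37 ≈ 2.486 bits/symbol.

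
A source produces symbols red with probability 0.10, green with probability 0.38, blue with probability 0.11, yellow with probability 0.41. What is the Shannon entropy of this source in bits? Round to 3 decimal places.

1.740 bits

H = −Σ pᵢ log₂ pᵢ.
−0.10·log₂(0.10) = 0.3322
−0.38·log₂(0.38) = 0.5305
−0.11·log₂(0.11) = 0.3503
−0.41·log₂(0.41) = 0.5274
Sum ≈ 1.7403 → 1.740 bits.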